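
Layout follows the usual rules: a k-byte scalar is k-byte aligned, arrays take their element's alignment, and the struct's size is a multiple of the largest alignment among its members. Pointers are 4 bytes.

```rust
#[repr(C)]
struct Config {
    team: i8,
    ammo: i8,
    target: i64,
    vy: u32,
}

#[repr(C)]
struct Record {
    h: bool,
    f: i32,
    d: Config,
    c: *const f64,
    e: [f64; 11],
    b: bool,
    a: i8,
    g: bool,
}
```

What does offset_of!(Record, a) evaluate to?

129

Config: @0: team [1B, align 1] → 1; @1: ammo [1B, align 1] → 2; +6 pad (align 8); @8: target [8B, align 8] → 16; @16: vy [4B, align 4] → 20; +4 tail pad (align 8); size 24, align 8
@0: h [1B, align 1] → 1
+3 pad (align 4)
@4: f [4B, align 4] → 8
@8: d [24B, align 8] → 32
@32: c [4B, align 4] → 36
+4 pad (align 8)
@40: e [88B, align 8] → 128
@128: b [1B, align 1] → 129
@129: a [1B, align 1] → 130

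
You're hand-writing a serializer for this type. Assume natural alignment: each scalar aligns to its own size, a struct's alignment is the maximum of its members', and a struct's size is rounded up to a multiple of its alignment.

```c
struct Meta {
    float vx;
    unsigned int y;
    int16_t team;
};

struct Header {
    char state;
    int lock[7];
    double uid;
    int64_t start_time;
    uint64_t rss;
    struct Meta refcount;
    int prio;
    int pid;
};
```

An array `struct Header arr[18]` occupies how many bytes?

Meta: vx at 0 (size 4, align 4) → ends 4; y at 4 (size 4, align 4) → ends 8; team at 8 (size 2, align 2) → ends 10; tail pad 2 to reach multiple of 4; total 12 bytes, alignment 4
state at 0 (size 1, align 1) → ends 1
pad 3 to align 4 for lock
lock at 4 (size 28, align 4) → ends 32
uid at 32 (size 8, align 8) → ends 40
start_time at 40 (size 8, align 8) → ends 48
rss at 48 (size 8, align 8) → ends 56
refcount at 56 (size 12, align 4) → ends 68
prio at 68 (size 4, align 4) → ends 72
pid at 72 (size 4, align 4) → ends 76
tail pad 4 to reach multiple of 8
total 80 bytes, alignment 8
array of 18: 18 × 80 = 1440

1440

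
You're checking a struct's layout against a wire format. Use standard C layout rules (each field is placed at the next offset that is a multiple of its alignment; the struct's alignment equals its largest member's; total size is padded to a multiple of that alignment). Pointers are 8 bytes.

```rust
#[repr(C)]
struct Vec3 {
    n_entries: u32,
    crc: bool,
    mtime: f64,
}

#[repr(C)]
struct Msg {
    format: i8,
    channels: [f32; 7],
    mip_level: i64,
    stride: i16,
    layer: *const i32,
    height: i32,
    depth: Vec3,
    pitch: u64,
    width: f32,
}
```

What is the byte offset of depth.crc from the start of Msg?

68

Vec3: n_entries at 0 (size 4, align 4) → ends 4; crc at 4 (size 1, align 1) → ends 5; pad 3 to align 8 for mtime; mtime at 8 (size 8, align 8) → ends 16; total 16 bytes, alignment 8
format at 0 (size 1, align 1) → ends 1
pad 3 to align 4 for channels
channels at 4 (size 28, align 4) → ends 32
mip_level at 32 (size 8, align 8) → ends 40
stride at 40 (size 2, align 2) → ends 42
pad 6 to align 8 for layer
layer at 48 (size 8, align 8) → ends 56
height at 56 (size 4, align 4) → ends 60
pad 4 to align 8 for depth
depth at 64 (size 16, align 8) → ends 80
within Vec3: crc at 4
64 + 4 = 68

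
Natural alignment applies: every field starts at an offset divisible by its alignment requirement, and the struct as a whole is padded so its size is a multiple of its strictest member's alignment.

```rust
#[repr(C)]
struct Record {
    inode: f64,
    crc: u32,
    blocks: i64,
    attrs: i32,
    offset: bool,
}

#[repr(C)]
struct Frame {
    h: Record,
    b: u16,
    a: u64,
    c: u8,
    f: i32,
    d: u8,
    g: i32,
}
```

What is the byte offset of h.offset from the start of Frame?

28

Record: 0..8  inode  (8B, 8-aligned); 8..12  crc  (4B, 4-aligned); 12..16  -- padding (4B); 16..24  blocks  (8B, 8-aligned); 24..28  attrs  (4B, 4-aligned); 28..29  offset  (1B, 1-aligned); 29..32  -- tail padding (3B); sizeof = 32, alignof = 8
0..32  h  (32B, 8-aligned)
within Record: offset at 28
0 + 28 = 28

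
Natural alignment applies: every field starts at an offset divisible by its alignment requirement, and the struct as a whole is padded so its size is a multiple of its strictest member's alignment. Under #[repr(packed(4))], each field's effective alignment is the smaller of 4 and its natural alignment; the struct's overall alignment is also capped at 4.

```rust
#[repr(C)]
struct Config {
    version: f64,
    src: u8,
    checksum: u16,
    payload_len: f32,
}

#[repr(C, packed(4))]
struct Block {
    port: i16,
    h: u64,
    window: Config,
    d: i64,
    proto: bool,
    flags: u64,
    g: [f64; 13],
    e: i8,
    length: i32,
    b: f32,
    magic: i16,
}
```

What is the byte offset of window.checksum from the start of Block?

22

Config: @0: version [8B, align 8] → 8; @8: src [1B, align 1] → 9; +1 pad (align 2); @10: checksum [2B, align 2] → 12; @12: payload_len [4B, align 4] → 16; size 16, align 8
@0: port [2B, align 2] → 2
+2 pad (align 4)
@4: h [8B, align 4] → 12
@12: window [16B, align 4] → 28
within Config: checksum at 10
12 + 10 = 22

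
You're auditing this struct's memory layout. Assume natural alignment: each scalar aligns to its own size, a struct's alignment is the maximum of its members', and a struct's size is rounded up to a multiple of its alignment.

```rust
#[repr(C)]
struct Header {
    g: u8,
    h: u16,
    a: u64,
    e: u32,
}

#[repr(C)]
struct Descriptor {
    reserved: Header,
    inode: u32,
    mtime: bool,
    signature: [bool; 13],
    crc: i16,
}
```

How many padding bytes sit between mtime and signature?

0

Header: g at 0 (size 1, align 1) → ends 1; pad 1 to align 2 for h; h at 2 (size 2, align 2) → ends 4; pad 4 to align 8 for a; a at 8 (size 8, align 8) → ends 16; e at 16 (size 4, align 4) → ends 20; tail pad 4 to reach multiple of 8; total 24 bytes, alignment 8
reserved at 0 (size 24, align 8) → ends 24
inode at 24 (size 4, align 4) → ends 28
mtime at 28 (size 1, align 1) → ends 29
signature at 29 (size 13, align 1) → ends 42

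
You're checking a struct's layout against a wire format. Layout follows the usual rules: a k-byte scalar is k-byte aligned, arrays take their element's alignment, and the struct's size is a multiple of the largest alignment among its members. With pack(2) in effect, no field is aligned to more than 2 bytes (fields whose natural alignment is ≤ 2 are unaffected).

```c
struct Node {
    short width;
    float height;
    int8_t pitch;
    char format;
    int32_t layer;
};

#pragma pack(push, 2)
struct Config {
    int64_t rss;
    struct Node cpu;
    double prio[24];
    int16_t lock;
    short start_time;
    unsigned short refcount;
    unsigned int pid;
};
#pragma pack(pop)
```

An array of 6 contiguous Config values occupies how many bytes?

1356

Node: @0: width [2B, align 2] → 2; +2 pad (align 4); @4: height [4B, align 4] → 8; @8: pitch [1B, align 1] → 9; @9: format [1B, align 1] → 10; +2 pad (align 4); @12: layer [4B, align 4] → 16; size 16, align 4
@0: rss [8B, align 2] → 8
@8: cpu [16B, align 2] → 24
@24: prio [192B, align 2] → 216
@216: lock [2B, align 2] → 218
@218: start_time [2B, align 2] → 220
@220: refcount [2B, align 2] → 222
@222: pid [4B, align 2] → 226
size 226, align 2
array of 6: 6 × 226 = 1356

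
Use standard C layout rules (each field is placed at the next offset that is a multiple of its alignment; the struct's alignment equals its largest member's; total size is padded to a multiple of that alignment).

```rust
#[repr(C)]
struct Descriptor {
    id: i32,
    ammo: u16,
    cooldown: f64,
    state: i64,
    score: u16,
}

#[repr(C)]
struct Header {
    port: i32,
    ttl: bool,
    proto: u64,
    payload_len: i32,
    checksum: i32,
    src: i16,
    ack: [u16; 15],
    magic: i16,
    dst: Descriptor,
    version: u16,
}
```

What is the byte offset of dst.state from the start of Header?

80

Descriptor: @0: id [4B, align 4] → 4; @4: ammo [2B, align 2] → 6; +2 pad (align 8); @8: cooldown [8B, align 8] → 16; @16: state [8B, align 8] → 24; @24: score [2B, align 2] → 26; +6 tail pad (align 8); size 32, align 8
@0: port [4B, align 4] → 4
@4: ttl [1B, align 1] → 5
+3 pad (align 8)
@8: proto [8B, align 8] → 16
@16: payload_len [4B, align 4] → 20
@20: checksum [4B, align 4] → 24
@24: src [2B, align 2] → 26
@26: ack [30B, align 2] → 56
@56: magic [2B, align 2] → 58
+6 pad (align 8)
@64: dst [32B, align 8] → 96
within Descriptor: state at 16
64 + 16 = 80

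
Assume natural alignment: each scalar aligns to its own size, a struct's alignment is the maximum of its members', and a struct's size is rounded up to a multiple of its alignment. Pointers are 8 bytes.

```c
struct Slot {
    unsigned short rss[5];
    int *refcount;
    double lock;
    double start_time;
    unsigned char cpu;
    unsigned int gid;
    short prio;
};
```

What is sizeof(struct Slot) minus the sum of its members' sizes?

15

rss at 0 (size 10, align 2) → ends 10
pad 6 to align 8 for refcount
refcount at 16 (size 8, align 8) → ends 24
lock at 24 (size 8, align 8) → ends 32
start_time at 32 (size 8, align 8) → ends 40
cpu at 40 (size 1, align 1) → ends 41
pad 3 to align 4 for gid
gid at 44 (size 4, align 4) → ends 48
prio at 48 (size 2, align 2) → ends 50
tail pad 6 to reach multiple of 8
total 56 bytes, alignment 8
data bytes 41, size 56 → padding 15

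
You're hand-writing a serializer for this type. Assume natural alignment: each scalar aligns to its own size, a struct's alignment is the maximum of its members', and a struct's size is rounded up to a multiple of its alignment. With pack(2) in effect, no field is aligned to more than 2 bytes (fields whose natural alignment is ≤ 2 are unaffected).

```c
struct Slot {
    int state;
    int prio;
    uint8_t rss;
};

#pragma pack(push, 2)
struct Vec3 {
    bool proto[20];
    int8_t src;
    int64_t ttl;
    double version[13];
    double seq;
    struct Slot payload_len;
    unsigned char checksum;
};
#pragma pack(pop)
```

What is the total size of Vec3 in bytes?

156 bytes

Slot: state at 0 (size 4, align 4) → ends 4; prio at 4 (size 4, align 4) → ends 8; rss at 8 (size 1, align 1) → ends 9; tail pad 3 to reach multiple of 4; total 12 bytes, alignment 4
proto at 0 (size 20, align 1) → ends 20
src at 20 (size 1, align 1) → ends 21
pad 1 to align 2 for ttl
ttl at 22 (size 8, align 2) → ends 30
version at 30 (size 104, align 2) → ends 134
seq at 134 (size 8, align 2) → ends 142
payload_len at 142 (size 12, align 2) → ends 154
checksum at 154 (size 1, align 1) → ends 155
tail pad 1 to reach multiple of 2
total 156 bytes, alignment 2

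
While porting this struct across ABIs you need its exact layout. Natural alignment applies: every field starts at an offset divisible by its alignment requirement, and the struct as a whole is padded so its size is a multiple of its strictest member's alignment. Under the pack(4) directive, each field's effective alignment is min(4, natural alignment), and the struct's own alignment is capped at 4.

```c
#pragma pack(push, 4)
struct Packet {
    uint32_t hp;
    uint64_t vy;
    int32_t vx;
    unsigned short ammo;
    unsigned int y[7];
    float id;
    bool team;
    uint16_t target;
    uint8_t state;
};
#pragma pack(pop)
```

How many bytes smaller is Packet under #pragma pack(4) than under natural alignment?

4

natural layout:
  0..4  hp  (4B, 4-aligned)
  4..8  -- padding (4B)
  8..16  vy  (8B, 8-aligned)
  16..20  vx  (4B, 4-aligned)
  20..22  ammo  (2B, 2-aligned)
  22..24  -- padding (2B)
  24..52  y  (28B, 4-aligned)
  52..56  id  (4B, 4-aligned)
  56..57  team  (1B, 1-aligned)
  57..58  -- padding (1B)
  58..60  target  (2B, 2-aligned)
  60..61  state  (1B, 1-aligned)
  61..64  -- tail padding (3B)
  sizeof = 64, alignof = 8
packed(4) layout:
  0..4  hp  (4B, 4-aligned)
  4..12  vy  (8B, 4-aligned)
  12..16  vx  (4B, 4-aligned)
  16..18  ammo  (2B, 2-aligned)
  18..20  -- padding (2B)
  20..48  y  (28B, 4-aligned)
  48..52  id  (4B, 4-aligned)
  52..53  team  (1B, 1-aligned)
  53..54  -- padding (1B)
  54..56  target  (2B, 2-aligned)
  56..57  state  (1B, 1-aligned)
  57..60  -- tail padding (3B)
  sizeof = 60, alignof = 4
64 − 60 = 4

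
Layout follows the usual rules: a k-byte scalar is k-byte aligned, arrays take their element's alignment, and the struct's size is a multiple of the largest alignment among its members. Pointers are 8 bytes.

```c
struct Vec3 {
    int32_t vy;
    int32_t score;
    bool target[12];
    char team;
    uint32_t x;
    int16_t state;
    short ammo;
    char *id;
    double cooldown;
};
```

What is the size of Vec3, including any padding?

vy at 0 (size 4, align 4) → ends 4
score at 4 (size 4, align 4) → ends 8
target at 8 (size 12, align 1) → ends 20
team at 20 (size 1, align 1) → ends 21
pad 3 to align 4 for x
x at 24 (size 4, align 4) → ends 28
state at 28 (size 2, align 2) → ends 30
ammo at 30 (size 2, align 2) → ends 32
id at 32 (size 8, align 8) → ends 40
cooldown at 40 (size 8, align 8) → ends 48
total 48 bytes, alignment 8

48 bytes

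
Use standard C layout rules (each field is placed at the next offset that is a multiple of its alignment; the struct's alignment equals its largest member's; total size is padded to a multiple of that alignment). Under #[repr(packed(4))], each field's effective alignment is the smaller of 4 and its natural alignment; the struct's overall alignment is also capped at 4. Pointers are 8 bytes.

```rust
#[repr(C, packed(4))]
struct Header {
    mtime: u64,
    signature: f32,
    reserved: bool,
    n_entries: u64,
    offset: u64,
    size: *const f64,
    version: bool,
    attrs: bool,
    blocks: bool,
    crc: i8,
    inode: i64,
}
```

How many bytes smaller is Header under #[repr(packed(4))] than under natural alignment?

natural layout:
  mtime at 0 (size 8, align 8) → ends 8
  signature at 8 (size 4, align 4) → ends 12
  reserved at 12 (size 1, align 1) → ends 13
  pad 3 to align 8 for n_entries
  n_entries at 16 (size 8, align 8) → ends 24
  offset at 24 (size 8, align 8) → ends 32
  size at 32 (size 8, align 8) → ends 40
  version at 40 (size 1, align 1) → ends 41
  attrs at 41 (size 1, align 1) → ends 42
  blocks at 42 (size 1, align 1) → ends 43
  crc at 43 (size 1, align 1) → ends 44
  pad 4 to align 8 for inode
  inode at 48 (size 8, align 8) → ends 56
  total 56 bytes, alignment 8
packed(4) layout:
  mtime at 0 (size 8, align 4) → ends 8
  signature at 8 (size 4, align 4) → ends 12
  reserved at 12 (size 1, align 1) → ends 13
  pad 3 to align 4 for n_entries
  n_entries at 16 (size 8, align 4) → ends 24
  offset at 24 (size 8, align 4) → ends 32
  size at 32 (size 8, align 4) → ends 40
  version at 40 (size 1, align 1) → ends 41
  attrs at 41 (size 1, align 1) → ends 42
  blocks at 42 (size 1, align 1) → ends 43
  crc at 43 (size 1, align 1) → ends 44
  inode at 44 (size 8, align 4) → ends 52
  total 52 bytes, alignment 4
56 − 52 = 4

4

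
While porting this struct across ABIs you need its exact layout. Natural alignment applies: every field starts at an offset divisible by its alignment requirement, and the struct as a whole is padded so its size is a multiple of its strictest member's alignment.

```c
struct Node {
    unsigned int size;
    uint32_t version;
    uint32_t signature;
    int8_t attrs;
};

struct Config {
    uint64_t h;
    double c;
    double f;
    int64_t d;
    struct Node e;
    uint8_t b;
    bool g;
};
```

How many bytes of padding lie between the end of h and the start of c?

Node: 0..4  size  (4B, 4-aligned); 4..8  version  (4B, 4-aligned); 8..12  signature  (4B, 4-aligned); 12..13  attrs  (1B, 1-aligned); 13..16  -- tail padding (3B); sizeof = 16, alignof = 4
0..8  h  (8B, 8-aligned)
8..16  c  (8B, 8-aligned)

0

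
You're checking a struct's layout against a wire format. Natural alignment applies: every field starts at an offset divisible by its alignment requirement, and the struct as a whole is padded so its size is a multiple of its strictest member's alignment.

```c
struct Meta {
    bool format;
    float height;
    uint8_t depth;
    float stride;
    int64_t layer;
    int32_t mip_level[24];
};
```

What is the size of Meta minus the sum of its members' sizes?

0..1  format  (1B, 1-aligned)
1..4  -- padding (3B)
4..8  height  (4B, 4-aligned)
8..9  depth  (1B, 1-aligned)
9..12  -- padding (3B)
12..16  stride  (4B, 4-aligned)
16..24  layer  (8B, 8-aligned)
24..120  mip_level  (96B, 4-aligned)
sizeof = 120, alignof = 8
data bytes 114, size 120 → padding 6

6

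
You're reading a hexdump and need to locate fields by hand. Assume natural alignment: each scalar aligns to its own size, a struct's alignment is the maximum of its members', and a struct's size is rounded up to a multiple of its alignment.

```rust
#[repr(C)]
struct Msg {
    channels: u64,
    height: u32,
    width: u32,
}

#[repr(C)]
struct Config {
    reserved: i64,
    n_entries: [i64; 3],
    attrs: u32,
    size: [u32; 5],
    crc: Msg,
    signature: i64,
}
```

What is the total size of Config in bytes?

Msg: @0: channels [8B, align 8] → 8; @8: height [4B, align 4] → 12; @12: width [4B, align 4] → 16; size 16, align 8
@0: reserved [8B, align 8] → 8
@8: n_entries [24B, align 8] → 32
@32: attrs [4B, align 4] → 36
@36: size [20B, align 4] → 56
@56: crc [16B, align 8] → 72
@72: signature [8B, align 8] → 80
size 80, align 8

80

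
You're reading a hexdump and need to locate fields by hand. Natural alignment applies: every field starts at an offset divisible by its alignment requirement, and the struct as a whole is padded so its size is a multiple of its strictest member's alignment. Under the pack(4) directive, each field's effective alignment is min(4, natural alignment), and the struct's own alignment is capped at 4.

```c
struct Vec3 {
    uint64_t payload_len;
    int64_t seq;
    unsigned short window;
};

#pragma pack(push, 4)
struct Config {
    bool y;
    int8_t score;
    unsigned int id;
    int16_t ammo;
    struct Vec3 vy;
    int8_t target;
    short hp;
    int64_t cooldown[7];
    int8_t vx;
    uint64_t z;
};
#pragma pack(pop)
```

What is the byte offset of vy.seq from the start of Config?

20

Vec3: payload_len at 0 (size 8, align 8) → ends 8; seq at 8 (size 8, align 8) → ends 16; window at 16 (size 2, align 2) → ends 18; tail pad 6 to reach multiple of 8; total 24 bytes, alignment 8
y at 0 (size 1, align 1) → ends 1
score at 1 (size 1, align 1) → ends 2
pad 2 to align 4 for id
id at 4 (size 4, align 4) → ends 8
ammo at 8 (size 2, align 2) → ends 10
pad 2 to align 4 for vy
vy at 12 (size 24, align 4) → ends 36
within Vec3: seq at 8
12 + 8 = 20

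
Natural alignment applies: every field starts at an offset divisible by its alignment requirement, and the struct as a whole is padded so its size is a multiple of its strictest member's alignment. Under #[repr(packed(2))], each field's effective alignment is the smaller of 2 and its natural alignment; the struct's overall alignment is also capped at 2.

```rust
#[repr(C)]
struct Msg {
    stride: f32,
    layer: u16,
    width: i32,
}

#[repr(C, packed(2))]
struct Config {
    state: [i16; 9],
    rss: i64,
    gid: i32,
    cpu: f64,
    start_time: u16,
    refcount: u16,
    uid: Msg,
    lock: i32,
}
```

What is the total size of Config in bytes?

Msg: @0: stride [4B, align 4] → 4; @4: layer [2B, align 2] → 6; +2 pad (align 4); @8: width [4B, align 4] → 12; size 12, align 4
@0: state [18B, align 2] → 18
@18: rss [8B, align 2] → 26
@26: gid [4B, align 2] → 30
@30: cpu [8B, align 2] → 38
@38: start_time [2B, align 2] → 40
@40: refcount [2B, align 2] → 42
@42: uid [12B, align 2] → 54
@54: lock [4B, align 2] → 58
size 58, align 2

58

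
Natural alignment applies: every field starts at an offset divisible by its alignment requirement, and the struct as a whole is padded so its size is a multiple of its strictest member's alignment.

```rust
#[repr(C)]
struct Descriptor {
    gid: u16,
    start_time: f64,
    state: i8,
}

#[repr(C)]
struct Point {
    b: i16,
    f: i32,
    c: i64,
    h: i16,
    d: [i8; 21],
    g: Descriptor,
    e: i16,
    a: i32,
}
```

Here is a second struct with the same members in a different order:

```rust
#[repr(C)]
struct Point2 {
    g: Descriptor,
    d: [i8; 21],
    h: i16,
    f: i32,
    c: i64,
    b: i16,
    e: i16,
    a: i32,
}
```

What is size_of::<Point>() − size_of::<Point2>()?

0

Descriptor: @0: gid [2B, align 2] → 2; +6 pad (align 8); @8: start_time [8B, align 8] → 16; @16: state [1B, align 1] → 17; +7 tail pad (align 8); size 24, align 8
@0: b [2B, align 2] → 2
+2 pad (align 4)
@4: f [4B, align 4] → 8
@8: c [8B, align 8] → 16
@16: h [2B, align 2] → 18
@18: d [21B, align 1] → 39
+1 pad (align 8)
@40: g [24B, align 8] → 64
@64: e [2B, align 2] → 66
+2 pad (align 4)
@68: a [4B, align 4] → 72
size 72, align 8
— Point2 —
@0: g [24B, align 8] → 24
@24: d [21B, align 1] → 45
+1 pad (align 2)
@46: h [2B, align 2] → 48
@48: f [4B, align 4] → 52
+4 pad (align 8)
@56: c [8B, align 8] → 64
@64: b [2B, align 2] → 66
@66: e [2B, align 2] → 68
@68: a [4B, align 4] → 72
size 72, align 8
72 − 72 = 0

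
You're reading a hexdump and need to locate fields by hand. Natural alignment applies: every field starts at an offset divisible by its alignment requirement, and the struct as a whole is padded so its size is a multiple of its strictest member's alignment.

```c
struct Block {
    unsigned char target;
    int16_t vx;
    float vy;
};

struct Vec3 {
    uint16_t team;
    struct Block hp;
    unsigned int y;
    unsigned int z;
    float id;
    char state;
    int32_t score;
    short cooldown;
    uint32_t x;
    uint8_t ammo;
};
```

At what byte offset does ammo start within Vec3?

40

Block: target at 0 (size 1, align 1) → ends 1; pad 1 to align 2 for vx; vx at 2 (size 2, align 2) → ends 4; vy at 4 (size 4, align 4) → ends 8; total 8 bytes, alignment 4
team at 0 (size 2, align 2) → ends 2
pad 2 to align 4 for hp
hp at 4 (size 8, align 4) → ends 12
y at 12 (size 4, align 4) → ends 16
z at 16 (size 4, align 4) → ends 20
id at 20 (size 4, align 4) → ends 24
state at 24 (size 1, align 1) → ends 25
pad 3 to align 4 for score
score at 28 (size 4, align 4) → ends 32
cooldown at 32 (size 2, align 2) → ends 34
pad 2 to align 4 for x
x at 36 (size 4, align 4) → ends 40
ammo at 40 (size 1, align 1) → ends 41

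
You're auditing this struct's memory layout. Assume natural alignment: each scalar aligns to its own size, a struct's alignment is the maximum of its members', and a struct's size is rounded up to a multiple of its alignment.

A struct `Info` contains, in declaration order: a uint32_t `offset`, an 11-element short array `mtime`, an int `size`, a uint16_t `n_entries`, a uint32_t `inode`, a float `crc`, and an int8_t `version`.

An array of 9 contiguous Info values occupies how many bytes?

offset at 0 (size 4, align 4) → ends 4
mtime at 4 (size 22, align 2) → ends 26
pad 2 to align 4 for size
size at 28 (size 4, align 4) → ends 32
n_entries at 32 (size 2, align 2) → ends 34
pad 2 to align 4 for inode
inode at 36 (size 4, align 4) → ends 40
crc at 40 (size 4, align 4) → ends 44
version at 44 (size 1, align 1) → ends 45
tail pad 3 to reach multiple of 4
total 48 bytes, alignment 4
array of 9: 9 × 48 = 432

432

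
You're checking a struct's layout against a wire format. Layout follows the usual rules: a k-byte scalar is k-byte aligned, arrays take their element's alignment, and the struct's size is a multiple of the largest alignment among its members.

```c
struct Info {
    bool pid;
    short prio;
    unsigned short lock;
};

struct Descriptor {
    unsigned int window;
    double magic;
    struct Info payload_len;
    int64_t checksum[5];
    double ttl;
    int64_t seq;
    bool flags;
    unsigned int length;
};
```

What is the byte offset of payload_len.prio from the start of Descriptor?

18

Info: @0: pid [1B, align 1] → 1; +1 pad (align 2); @2: prio [2B, align 2] → 4; @4: lock [2B, align 2] → 6; size 6, align 2
@0: window [4B, align 4] → 4
+4 pad (align 8)
@8: magic [8B, align 8] → 16
@16: payload_len [6B, align 2] → 22
within Info: prio at 2
16 + 2 = 18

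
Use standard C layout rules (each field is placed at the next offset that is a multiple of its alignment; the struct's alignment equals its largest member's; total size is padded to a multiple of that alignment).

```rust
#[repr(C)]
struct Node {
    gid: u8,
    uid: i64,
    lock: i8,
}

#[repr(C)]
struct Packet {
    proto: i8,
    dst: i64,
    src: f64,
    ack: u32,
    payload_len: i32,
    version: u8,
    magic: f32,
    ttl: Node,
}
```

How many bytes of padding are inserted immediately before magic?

Node: 0..1  gid  (1B, 1-aligned); 1..8  -- padding (7B); 8..16  uid  (8B, 8-aligned); 16..17  lock  (1B, 1-aligned); 17..24  -- tail padding (7B); sizeof = 24, alignof = 8
0..1  proto  (1B, 1-aligned)
1..8  -- padding (7B)
8..16  dst  (8B, 8-aligned)
16..24  src  (8B, 8-aligned)
24..28  ack  (4B, 4-aligned)
28..32  payload_len  (4B, 4-aligned)
32..33  version  (1B, 1-aligned)
33..36  -- padding (3B)
36..40  magic  (4B, 4-aligned)

3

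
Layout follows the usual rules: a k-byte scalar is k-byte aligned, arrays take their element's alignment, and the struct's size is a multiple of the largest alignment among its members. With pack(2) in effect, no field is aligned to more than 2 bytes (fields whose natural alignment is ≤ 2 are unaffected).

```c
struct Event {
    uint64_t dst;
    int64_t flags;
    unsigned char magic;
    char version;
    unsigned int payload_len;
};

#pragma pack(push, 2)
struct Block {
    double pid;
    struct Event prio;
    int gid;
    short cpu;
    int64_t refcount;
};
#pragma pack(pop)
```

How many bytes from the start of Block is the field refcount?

Event: @0: dst [8B, align 8] → 8; @8: flags [8B, align 8] → 16; @16: magic [1B, align 1] → 17; @17: version [1B, align 1] → 18; +2 pad (align 4); @20: payload_len [4B, align 4] → 24; size 24, align 8
@0: pid [8B, align 2] → 8
@8: prio [24B, align 2] → 32
@32: gid [4B, align 2] → 36
@36: cpu [2B, align 2] → 38
@38: refcount [8B, align 2] → 46

38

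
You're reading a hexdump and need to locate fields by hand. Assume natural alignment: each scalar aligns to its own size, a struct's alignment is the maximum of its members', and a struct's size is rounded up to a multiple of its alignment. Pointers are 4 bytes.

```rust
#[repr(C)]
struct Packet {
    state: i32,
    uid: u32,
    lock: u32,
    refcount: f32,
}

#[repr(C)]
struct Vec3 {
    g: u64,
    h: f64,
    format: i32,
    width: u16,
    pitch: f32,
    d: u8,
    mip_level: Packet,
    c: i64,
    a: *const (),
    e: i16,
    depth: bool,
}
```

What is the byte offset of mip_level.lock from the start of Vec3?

40

Packet: @0: state [4B, align 4] → 4; @4: uid [4B, align 4] → 8; @8: lock [4B, align 4] → 12; @12: refcount [4B, align 4] → 16; size 16, align 4
@0: g [8B, align 8] → 8
@8: h [8B, align 8] → 16
@16: format [4B, align 4] → 20
@20: width [2B, align 2] → 22
+2 pad (align 4)
@24: pitch [4B, align 4] → 28
@28: d [1B, align 1] → 29
+3 pad (align 4)
@32: mip_level [16B, align 4] → 48
within Packet: lock at 8
32 + 8 = 40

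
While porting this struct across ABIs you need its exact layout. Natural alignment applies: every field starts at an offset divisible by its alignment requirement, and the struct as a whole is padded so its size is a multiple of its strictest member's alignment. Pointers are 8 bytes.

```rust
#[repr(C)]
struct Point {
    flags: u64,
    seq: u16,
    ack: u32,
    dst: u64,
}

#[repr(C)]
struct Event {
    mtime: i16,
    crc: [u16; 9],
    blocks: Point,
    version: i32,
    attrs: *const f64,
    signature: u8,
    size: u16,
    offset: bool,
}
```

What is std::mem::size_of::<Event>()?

72

Point: flags at 0 (size 8, align 8) → ends 8; seq at 8 (size 2, align 2) → ends 10; pad 2 to align 4 for ack; ack at 12 (size 4, align 4) → ends 16; dst at 16 (size 8, align 8) → ends 24; total 24 bytes, alignment 8
mtime at 0 (size 2, align 2) → ends 2
crc at 2 (size 18, align 2) → ends 20
pad 4 to align 8 for blocks
blocks at 24 (size 24, align 8) → ends 48
version at 48 (size 4, align 4) → ends 52
pad 4 to align 8 for attrs
attrs at 56 (size 8, align 8) → ends 64
signature at 64 (size 1, align 1) → ends 65
pad 1 to align 2 for size
size at 66 (size 2, align 2) → ends 68
offset at 68 (size 1, align 1) → ends 69
tail pad 3 to reach multiple of 8
total 72 bytes, alignment 8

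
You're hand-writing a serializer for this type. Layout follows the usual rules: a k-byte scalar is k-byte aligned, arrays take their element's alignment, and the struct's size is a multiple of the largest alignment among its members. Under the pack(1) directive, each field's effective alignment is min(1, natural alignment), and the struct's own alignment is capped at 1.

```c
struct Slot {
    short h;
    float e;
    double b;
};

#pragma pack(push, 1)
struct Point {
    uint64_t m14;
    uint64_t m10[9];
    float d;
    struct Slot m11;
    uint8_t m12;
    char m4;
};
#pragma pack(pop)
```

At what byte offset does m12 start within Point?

100

Slot: @0: h [2B, align 2] → 2; +2 pad (align 4); @4: e [4B, align 4] → 8; @8: b [8B, align 8] → 16; size 16, align 8
@0: m14 [8B, align 1] → 8
@8: m10 [72B, align 1] → 80
@80: d [4B, align 1] → 84
@84: m11 [16B, align 1] → 100
@100: m12 [1B, align 1] → 101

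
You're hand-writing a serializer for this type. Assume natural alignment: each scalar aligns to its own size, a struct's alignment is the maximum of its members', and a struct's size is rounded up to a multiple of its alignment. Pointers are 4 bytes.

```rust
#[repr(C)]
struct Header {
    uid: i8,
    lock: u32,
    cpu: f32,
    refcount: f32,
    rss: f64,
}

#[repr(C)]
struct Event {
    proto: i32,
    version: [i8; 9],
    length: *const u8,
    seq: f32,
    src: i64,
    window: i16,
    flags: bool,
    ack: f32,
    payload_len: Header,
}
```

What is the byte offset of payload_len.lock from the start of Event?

44

Header: 0..1  uid  (1B, 1-aligned); 1..4  -- padding (3B); 4..8  lock  (4B, 4-aligned); 8..12  cpu  (4B, 4-aligned); 12..16  refcount  (4B, 4-aligned); 16..24  rss  (8B, 8-aligned); sizeof = 24, alignof = 8
0..4  proto  (4B, 4-aligned)
4..13  version  (9B, 1-aligned)
13..16  -- padding (3B)
16..20  length  (4B, 4-aligned)
20..24  seq  (4B, 4-aligned)
24..32  src  (8B, 8-aligned)
32..34  window  (2B, 2-aligned)
34..35  flags  (1B, 1-aligned)
35..36  -- padding (1B)
36..40  ack  (4B, 4-aligned)
40..64  payload_len  (24B, 8-aligned)
within Header: lock at 4
40 + 4 = 44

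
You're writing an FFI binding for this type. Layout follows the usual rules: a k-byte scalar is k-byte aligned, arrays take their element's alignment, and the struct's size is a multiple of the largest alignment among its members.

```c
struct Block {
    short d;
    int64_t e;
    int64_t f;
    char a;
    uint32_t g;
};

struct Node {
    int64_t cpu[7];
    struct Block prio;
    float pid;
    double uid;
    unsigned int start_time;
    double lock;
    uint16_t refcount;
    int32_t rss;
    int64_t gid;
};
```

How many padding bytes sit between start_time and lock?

4

Block: 0..2  d  (2B, 2-aligned); 2..8  -- padding (6B); 8..16  e  (8B, 8-aligned); 16..24  f  (8B, 8-aligned); 24..25  a  (1B, 1-aligned); 25..28  -- padding (3B); 28..32  g  (4B, 4-aligned); sizeof = 32, alignof = 8
0..56  cpu  (56B, 8-aligned)
56..88  prio  (32B, 8-aligned)
88..92  pid  (4B, 4-aligned)
92..96  -- padding (4B)
96..104  uid  (8B, 8-aligned)
104..108  start_time  (4B, 4-aligned)
108..112  -- padding (4B)
112..120  lock  (8B, 8-aligned)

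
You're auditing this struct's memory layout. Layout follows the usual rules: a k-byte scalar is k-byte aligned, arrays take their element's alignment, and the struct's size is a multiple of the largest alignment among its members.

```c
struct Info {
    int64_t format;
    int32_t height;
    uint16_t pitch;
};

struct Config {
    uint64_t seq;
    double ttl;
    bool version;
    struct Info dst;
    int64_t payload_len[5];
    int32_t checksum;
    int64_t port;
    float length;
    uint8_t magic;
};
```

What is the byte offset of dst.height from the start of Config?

Info: format at 0 (size 8, align 8) → ends 8; height at 8 (size 4, align 4) → ends 12; pitch at 12 (size 2, align 2) → ends 14; tail pad 2 to reach multiple of 8; total 16 bytes, alignment 8
seq at 0 (size 8, align 8) → ends 8
ttl at 8 (size 8, align 8) → ends 16
version at 16 (size 1, align 1) → ends 17
pad 7 to align 8 for dst
dst at 24 (size 16, align 8) → ends 40
within Info: height at 8
24 + 8 = 32

32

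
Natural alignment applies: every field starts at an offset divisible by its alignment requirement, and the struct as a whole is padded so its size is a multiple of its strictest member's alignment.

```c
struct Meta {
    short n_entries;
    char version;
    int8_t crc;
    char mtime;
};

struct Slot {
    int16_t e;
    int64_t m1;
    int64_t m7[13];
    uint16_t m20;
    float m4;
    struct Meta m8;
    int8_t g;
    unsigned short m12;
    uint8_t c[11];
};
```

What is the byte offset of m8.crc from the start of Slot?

Meta: @0: n_entries [2B, align 2] → 2; @2: version [1B, align 1] → 3; @3: crc [1B, align 1] → 4; @4: mtime [1B, align 1] → 5; +1 tail pad (align 2); size 6, align 2
@0: e [2B, align 2] → 2
+6 pad (align 8)
@8: m1 [8B, align 8] → 16
@16: m7 [104B, align 8] → 120
@120: m20 [2B, align 2] → 122
+2 pad (align 4)
@124: m4 [4B, align 4] → 128
@128: m8 [6B, align 2] → 134
within Meta: crc at 3
128 + 3 = 131

131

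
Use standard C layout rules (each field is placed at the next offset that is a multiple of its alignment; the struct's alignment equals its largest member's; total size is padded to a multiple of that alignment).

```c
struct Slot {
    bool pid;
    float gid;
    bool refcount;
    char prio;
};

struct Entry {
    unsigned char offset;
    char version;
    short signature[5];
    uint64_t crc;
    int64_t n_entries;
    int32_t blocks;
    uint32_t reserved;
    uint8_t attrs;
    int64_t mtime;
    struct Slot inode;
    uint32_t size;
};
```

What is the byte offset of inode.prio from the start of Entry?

Slot: @0: pid [1B, align 1] → 1; +3 pad (align 4); @4: gid [4B, align 4] → 8; @8: refcount [1B, align 1] → 9; @9: prio [1B, align 1] → 10; +2 tail pad (align 4); size 12, align 4
@0: offset [1B, align 1] → 1
@1: version [1B, align 1] → 2
@2: signature [10B, align 2] → 12
+4 pad (align 8)
@16: crc [8B, align 8] → 24
@24: n_entries [8B, align 8] → 32
@32: blocks [4B, align 4] → 36
@36: reserved [4B, align 4] → 40
@40: attrs [1B, align 1] → 41
+7 pad (align 8)
@48: mtime [8B, align 8] → 56
@56: inode [12B, align 4] → 68
within Slot: prio at 9
56 + 9 = 65

65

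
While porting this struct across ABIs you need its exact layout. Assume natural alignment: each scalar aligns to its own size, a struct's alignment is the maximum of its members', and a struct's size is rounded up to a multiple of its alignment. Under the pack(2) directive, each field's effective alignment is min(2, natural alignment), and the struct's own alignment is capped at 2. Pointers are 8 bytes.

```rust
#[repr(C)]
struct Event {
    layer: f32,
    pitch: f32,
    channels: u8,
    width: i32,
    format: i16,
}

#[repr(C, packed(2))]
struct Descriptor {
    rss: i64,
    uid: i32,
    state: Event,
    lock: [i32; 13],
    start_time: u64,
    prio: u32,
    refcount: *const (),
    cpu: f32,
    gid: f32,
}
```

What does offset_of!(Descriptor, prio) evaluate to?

Event: layer at 0 (size 4, align 4) → ends 4; pitch at 4 (size 4, align 4) → ends 8; channels at 8 (size 1, align 1) → ends 9; pad 3 to align 4 for width; width at 12 (size 4, align 4) → ends 16; format at 16 (size 2, align 2) → ends 18; tail pad 2 to reach multiple of 4; total 20 bytes, alignment 4
rss at 0 (size 8, align 2) → ends 8
uid at 8 (size 4, align 2) → ends 12
state at 12 (size 20, align 2) → ends 32
lock at 32 (size 52, align 2) → ends 84
start_time at 84 (size 8, align 2) → ends 92
prio at 92 (size 4, align 2) → ends 96

92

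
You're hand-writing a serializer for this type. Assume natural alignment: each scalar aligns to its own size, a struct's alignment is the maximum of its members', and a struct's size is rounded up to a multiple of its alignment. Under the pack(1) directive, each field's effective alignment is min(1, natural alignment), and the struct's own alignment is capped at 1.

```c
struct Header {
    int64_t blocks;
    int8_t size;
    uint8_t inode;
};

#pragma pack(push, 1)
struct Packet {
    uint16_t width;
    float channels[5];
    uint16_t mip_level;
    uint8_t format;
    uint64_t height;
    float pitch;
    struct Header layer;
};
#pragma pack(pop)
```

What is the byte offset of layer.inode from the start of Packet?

Header: 0..8  blocks  (8B, 8-aligned); 8..9  size  (1B, 1-aligned); 9..10  inode  (1B, 1-aligned); 10..16  -- tail padding (6B); sizeof = 16, alignof = 8
0..2  width  (2B, 1-aligned)
2..22  channels  (20B, 1-aligned)
22..24  mip_level  (2B, 1-aligned)
24..25  format  (1B, 1-aligned)
25..33  height  (8B, 1-aligned)
33..37  pitch  (4B, 1-aligned)
37..53  layer  (16B, 1-aligned)
within Header: inode at 9
37 + 9 = 46

46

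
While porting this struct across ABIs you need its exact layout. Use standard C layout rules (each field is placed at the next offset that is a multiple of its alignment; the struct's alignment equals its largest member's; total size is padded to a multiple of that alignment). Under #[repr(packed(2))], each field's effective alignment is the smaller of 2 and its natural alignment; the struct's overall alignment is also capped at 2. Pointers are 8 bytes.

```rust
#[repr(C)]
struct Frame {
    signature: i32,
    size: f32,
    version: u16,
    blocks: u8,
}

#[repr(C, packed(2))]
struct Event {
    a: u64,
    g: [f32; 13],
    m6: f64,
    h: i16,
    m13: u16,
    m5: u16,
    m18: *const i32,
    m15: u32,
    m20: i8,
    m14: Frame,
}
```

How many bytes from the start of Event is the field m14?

Frame: signature at 0 (size 4, align 4) → ends 4; size at 4 (size 4, align 4) → ends 8; version at 8 (size 2, align 2) → ends 10; blocks at 10 (size 1, align 1) → ends 11; tail pad 1 to reach multiple of 4; total 12 bytes, alignment 4
a at 0 (size 8, align 2) → ends 8
g at 8 (size 52, align 2) → ends 60
m6 at 60 (size 8, align 2) → ends 68
h at 68 (size 2, align 2) → ends 70
m13 at 70 (size 2, align 2) → ends 72
m5 at 72 (size 2, align 2) → ends 74
m18 at 74 (size 8, align 2) → ends 82
m15 at 82 (size 4, align 2) → ends 86
m20 at 86 (size 1, align 1) → ends 87
pad 1 to align 2 for m14
m14 at 88 (size 12, align 2) → ends 100

88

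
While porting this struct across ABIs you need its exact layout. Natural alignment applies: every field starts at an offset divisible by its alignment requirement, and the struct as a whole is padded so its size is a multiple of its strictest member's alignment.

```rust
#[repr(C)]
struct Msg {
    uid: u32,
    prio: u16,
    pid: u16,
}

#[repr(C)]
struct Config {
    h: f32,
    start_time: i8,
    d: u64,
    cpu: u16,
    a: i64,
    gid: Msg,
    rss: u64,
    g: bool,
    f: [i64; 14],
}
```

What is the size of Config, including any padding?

Msg: @0: uid [4B, align 4] → 4; @4: prio [2B, align 2] → 6; @6: pid [2B, align 2] → 8; size 8, align 4
@0: h [4B, align 4] → 4
@4: start_time [1B, align 1] → 5
+3 pad (align 8)
@8: d [8B, align 8] → 16
@16: cpu [2B, align 2] → 18
+6 pad (align 8)
@24: a [8B, align 8] → 32
@32: gid [8B, align 4] → 40
@40: rss [8B, align 8] → 48
@48: g [1B, align 1] → 49
+7 pad (align 8)
@56: f [112B, align 8] → 168
size 168, align 8

168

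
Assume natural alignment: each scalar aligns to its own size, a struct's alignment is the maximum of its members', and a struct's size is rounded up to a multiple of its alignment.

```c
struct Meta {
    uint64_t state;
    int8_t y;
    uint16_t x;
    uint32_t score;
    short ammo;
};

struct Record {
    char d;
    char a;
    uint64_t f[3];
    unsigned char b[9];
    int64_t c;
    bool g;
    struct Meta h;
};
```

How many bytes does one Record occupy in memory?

88 bytes

Meta: 0..8  state  (8B, 8-aligned); 8..9  y  (1B, 1-aligned); 9..10  -- padding (1B); 10..12  x  (2B, 2-aligned); 12..16  score  (4B, 4-aligned); 16..18  ammo  (2B, 2-aligned); 18..24  -- tail padding (6B); sizeof = 24, alignof = 8
0..1  d  (1B, 1-aligned)
1..2  a  (1B, 1-aligned)
2..8  -- padding (6B)
8..32  f  (24B, 8-aligned)
32..41  b  (9B, 1-aligned)
41..48  -- padding (7B)
48..56  c  (8B, 8-aligned)
56..57  g  (1B, 1-aligned)
57..64  -- padding (7B)
64..88  h  (24B, 8-aligned)
sizeof = 88, alignof = 8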